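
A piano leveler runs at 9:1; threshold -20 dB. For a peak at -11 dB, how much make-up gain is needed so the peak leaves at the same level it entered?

Without make-up, output = threshold + overshoot/9 = -20 + 1 = -19 dB.
Gap to target: 8 dB.

8 dB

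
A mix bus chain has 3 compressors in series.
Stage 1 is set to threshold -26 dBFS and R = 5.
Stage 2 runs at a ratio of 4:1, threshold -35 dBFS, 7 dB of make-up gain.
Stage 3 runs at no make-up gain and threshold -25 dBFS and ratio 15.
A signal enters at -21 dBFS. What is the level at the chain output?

-25.5 dBFS

Stage 1: 5 dB above -26 dBFS, reduced 5:1 to 1 dB above → -25 dBFS.
Stage 2: overshoot 10 dB → 10/4 = 2.5 dB → -32.5 dBFS; +7 dB make-up → -25.5 dBFS.
Stage 3: -25.5 dBFS ≤ -25 dBFS, so stage 3 doesn't engage; output -25.5 dBFS.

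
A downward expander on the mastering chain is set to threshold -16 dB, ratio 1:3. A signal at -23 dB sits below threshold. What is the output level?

Below threshold, a 1:3 expander applies gain = (3−1)×(T − x) of attenuation.
(3−1) × 7 = 14 dB, so output = -23 − 14 = -37 dB.

-37 dB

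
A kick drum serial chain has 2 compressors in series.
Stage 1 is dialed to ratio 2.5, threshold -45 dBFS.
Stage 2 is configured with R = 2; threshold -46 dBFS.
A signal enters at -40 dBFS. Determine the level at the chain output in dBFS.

-44.5 dBFS

Stage 1: -40 dBFS is 5 dB over -45 dBFS; at 2.5:1 that becomes 2 dB over, giving -43 dBFS.
Stage 2: 3 dB above -46 dBFS, reduced 2:1 to 1.5 dB above → -44.5 dBFS.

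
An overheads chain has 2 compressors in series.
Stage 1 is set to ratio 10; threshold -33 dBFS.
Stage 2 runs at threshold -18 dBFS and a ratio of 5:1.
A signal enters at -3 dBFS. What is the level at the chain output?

-30 dBFS

Stage 1: overshoot 30 dB → 30/10 = 3 dB → -30 dBFS.
Stage 2: -30 dBFS ≤ -18 dBFS, so stage 2 doesn't engage; output -30 dBFS.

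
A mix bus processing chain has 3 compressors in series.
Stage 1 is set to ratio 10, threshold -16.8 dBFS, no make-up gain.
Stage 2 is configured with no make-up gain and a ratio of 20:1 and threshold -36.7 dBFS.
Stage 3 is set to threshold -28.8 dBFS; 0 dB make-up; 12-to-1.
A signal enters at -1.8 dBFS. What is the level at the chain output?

-35.63 dBFS

Stage 1: -1.8 dBFS is 15 dB over -16.8 dBFS; at 10:1 that becomes 1.5 dB over, giving -15.3 dBFS.
Stage 2: 21.4 dB above -36.7 dBFS, reduced 20:1 to 1.07 dB above → -35.63 dBFS.
Stage 3: -35.63 dBFS is at or below the -28.8 dBFS threshold — no compression; output -35.63 dBFS.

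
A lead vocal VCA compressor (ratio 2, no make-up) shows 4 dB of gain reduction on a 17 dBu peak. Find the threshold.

9 dBu

Input is 8 dB above T (since output overshoot × R = input overshoot: (13 − T)·2 = 17 − T gives T = 9 dBu).
Check: 9 + (17 − 9)/2 = 9 + 4 = 13 dBu. ✓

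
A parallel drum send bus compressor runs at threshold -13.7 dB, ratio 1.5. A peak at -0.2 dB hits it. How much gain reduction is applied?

-0.2 dB exceeds the threshold by 13.5 dB.
At 1.5:1, output sits 13.5/1.5 = 9 dB above threshold.
So the signal is attenuated by 13.5 − 9 = 4.5 dB.

4.5 dB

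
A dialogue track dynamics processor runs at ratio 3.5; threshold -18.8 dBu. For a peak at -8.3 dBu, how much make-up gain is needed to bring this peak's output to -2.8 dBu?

13 dB

Without make-up, output = threshold + overshoot/3.5 = -18.8 + 3 = -15.8 dBu.
Gap to target: 13 dB.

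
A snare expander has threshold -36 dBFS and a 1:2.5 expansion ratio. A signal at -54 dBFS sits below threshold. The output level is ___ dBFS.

Below threshold, a 1:2.5 expander applies gain = (2.5−1)×(T − x) of attenuation.
(2.5−1) × 18 = 27 dB, so output = -54 − 27 = -81 dBFS.

-81 dBFS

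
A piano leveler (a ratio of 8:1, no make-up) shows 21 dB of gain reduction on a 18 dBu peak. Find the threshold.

-6 dBu

Gain reduction = 18 − (-3) = 21 dB; output overshoot = GR / (R − 1) = 21 / 7 = 3 dB.
Threshold = output − output overshoot = -3 − 3 = -6 dBu.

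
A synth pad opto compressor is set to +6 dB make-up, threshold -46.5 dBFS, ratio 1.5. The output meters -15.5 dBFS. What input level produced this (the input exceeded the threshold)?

-9 dBFS

Stripping the +6 dB make-up gives -21.5 dBFS at the gain stage.
Post-compression overshoot = -21.5 − (-46.5) = 25 dB.
Before 1.5:1 compression the overshoot was 25 × 1.5 = 37.5 dB, so input = -46.5 + 37.5 = -9 dBFS.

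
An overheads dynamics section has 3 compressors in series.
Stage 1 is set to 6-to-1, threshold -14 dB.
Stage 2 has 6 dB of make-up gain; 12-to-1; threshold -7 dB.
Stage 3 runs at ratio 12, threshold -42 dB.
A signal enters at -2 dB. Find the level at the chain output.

Stage 1: -2 dB is 12 dB over -14 dB; at 6:1 that becomes 2 dB over, giving -12 dB.
Stage 2: below threshold (-12 ≤ -7); passes unchanged; make-up brings it to -6 dB.
Stage 3: overshoot 36 dB → 36/12 = 3 dB → -39 dB.

-39 dB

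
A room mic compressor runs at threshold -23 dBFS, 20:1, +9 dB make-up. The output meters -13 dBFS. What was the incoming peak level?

Stripping the +9 dB make-up gives -22 dBFS at the gain stage.
That's 1 dB above the -23 dBFS threshold.
Before 20:1 compression the overshoot was 1 × 20 = 20 dB, so input = -23 + 20 = -3 dBFS.

-3 dBFS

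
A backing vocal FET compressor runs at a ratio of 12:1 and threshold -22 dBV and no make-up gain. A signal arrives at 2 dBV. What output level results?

The input is 24 dB above the -22 dBV threshold.
The 24 dB excess becomes 2 dB after 12:1 reduction.
So the level is -22 + 2 = -20 dBV.

-20 dBV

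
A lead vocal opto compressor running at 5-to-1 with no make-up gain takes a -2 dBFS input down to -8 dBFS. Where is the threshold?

Gain reduction = -2 − (-8) = 6 dB; output overshoot = GR / (R − 1) = 6 / 4 = 1.5 dB.
Threshold = output − output overshoot = -8 − 1.5 = -9.5 dBFS.

-9.5 dBFS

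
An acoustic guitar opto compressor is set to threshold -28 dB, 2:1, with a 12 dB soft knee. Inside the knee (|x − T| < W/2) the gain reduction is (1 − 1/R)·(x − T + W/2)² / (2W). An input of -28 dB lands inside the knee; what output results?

-28.75 dB

x − T + W/2 = -28 − (-28) + 6 = 6.
GR = (1 − 1/2) × 6² / 24 = 0.5 × 36 / 24 = 0.75 dB.
Output = -28 − 0.75 = -28.75 dB.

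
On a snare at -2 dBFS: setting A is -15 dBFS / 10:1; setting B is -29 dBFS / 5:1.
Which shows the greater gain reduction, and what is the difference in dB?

B, by 9.9 dB

A: 13 dB over, compressed to 1.3 dB over, so 11.7 dB of GR.
B: 27 dB over, compressed to 5.4 dB over, so 21.6 dB of GR.
Difference: 9.9 dB in favour of B.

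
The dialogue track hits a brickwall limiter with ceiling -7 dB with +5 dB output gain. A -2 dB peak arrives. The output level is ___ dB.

The limiter clamps the peak to its -7 dB ceiling.
Output gain then adds 5 dB: -7 + 5 = -2 dB.

-2 dB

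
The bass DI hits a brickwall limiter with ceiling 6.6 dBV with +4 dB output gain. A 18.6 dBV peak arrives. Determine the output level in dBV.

The limiter clamps the peak to its 6.6 dBV ceiling.
Output gain then adds 4 dB: 6.6 + 4 = 10.6 dBV.

10.6 dBV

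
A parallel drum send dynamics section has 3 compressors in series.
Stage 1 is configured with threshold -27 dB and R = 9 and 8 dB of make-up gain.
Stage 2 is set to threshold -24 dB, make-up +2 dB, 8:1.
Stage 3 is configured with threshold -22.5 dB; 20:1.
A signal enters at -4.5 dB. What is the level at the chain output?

-22.428125 dB

Stage 1: -4.5 dB is 22.5 dB over -27 dB; at 9:1 that becomes 2.5 dB over, giving -24.5 dB; +8 dB make-up → -16.5 dB.
Stage 2: 7.5 dB above -24 dB, reduced 8:1 to 0.9375 dB above → -23.0625 dB; +2 dB make-up → -21.0625 dB.
Stage 3: overshoot 1.4375 dB → 1.4375/20 = 0.071875 dB → -22.428125 dB.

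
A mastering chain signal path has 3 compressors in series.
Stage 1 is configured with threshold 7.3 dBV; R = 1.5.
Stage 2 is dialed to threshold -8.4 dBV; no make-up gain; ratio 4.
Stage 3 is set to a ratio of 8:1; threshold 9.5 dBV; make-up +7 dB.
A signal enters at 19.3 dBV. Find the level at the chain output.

Stage 1: 12 dB above 7.3 dBV, reduced 1.5:1 to 8 dB above → 15.3 dBV.
Stage 2: overshoot 23.7 dB → 23.7/4 = 5.925 dB → -2.475 dBV.
Stage 3: below threshold (-2.475 ≤ 9.5); passes unchanged; make-up brings it to 4.525 dBV.

4.525 dBV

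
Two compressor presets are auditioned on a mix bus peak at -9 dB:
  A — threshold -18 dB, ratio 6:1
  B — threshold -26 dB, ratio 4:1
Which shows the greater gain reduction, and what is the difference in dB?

B, by 5.25 dB

A: 9 dB over, compressed to 1.5 dB over, so 7.5 dB of GR.
B: 17 dB over, compressed to 4.25 dB over, so 12.75 dB of GR.
B reduces 5.25 dB more.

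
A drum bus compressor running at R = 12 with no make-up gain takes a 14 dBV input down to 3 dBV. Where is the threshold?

2 dBV

Input is 12 dB above T (since output overshoot × R = input overshoot: (3 − T)·12 = 14 − T gives T = 2 dBV).
Check: 2 + (14 − 2)/12 = 2 + 1 = 3 dBV. ✓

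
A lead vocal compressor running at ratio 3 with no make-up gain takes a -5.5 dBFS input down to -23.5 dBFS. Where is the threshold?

-32.5 dBFS

Input is 27 dB above T (since output overshoot × R = input overshoot: (-23.5 − T)·3 = -5.5 − T gives T = -32.5 dBFS).
Check: -32.5 + (-5.5 − (-32.5))/3 = -32.5 + 9 = -23.5 dBFS. ✓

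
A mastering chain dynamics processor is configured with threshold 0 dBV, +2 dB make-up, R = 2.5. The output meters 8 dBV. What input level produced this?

15 dBV

Remove make-up: 8 − 2 = 6 dBV.
Post-compression overshoot = 6 − 0 = 6 dB.
Input overshoot = R × output overshoot = 15 dB → input = 0 + 15 = 15 dBV.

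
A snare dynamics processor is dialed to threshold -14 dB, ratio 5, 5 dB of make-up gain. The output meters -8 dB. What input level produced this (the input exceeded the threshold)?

-9 dB

Remove make-up: -8 − 5 = -13 dB.
Post-compression overshoot = -13 − (-14) = 1 dB.
Undo the ratio: input overshoot = 1 × 5 = 5 dB, giving input = -9 dB.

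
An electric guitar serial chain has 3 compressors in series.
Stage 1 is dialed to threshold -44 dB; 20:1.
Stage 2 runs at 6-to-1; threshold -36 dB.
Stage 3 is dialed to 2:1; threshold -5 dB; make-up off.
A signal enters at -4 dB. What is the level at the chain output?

-42 dB

Stage 1: -4 dB is 40 dB over -44 dB; at 20:1 that becomes 2 dB over, giving -42 dB.
Stage 2: below threshold (-42 ≤ -36); passes unchanged; output -42 dB.
Stage 3: -42 dB ≤ -5 dB, so stage 3 doesn't engage; output -42 dB.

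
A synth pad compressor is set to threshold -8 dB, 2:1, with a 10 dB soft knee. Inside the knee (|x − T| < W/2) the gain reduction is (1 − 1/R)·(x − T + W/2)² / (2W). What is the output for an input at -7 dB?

x − T + W/2 = -7 − (-8) + 5 = 6.
GR = (1 − 1/2) × 6² / 20 = 0.5 × 36 / 20 = 0.9 dB.
Output = -7 − 0.9 = -7.9 dB.

-7.9 dB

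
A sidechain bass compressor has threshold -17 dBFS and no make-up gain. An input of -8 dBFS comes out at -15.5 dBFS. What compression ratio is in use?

Input overshoot = -8 − (-17) = 9 dB; output overshoot = -15.5 − (-17) = 1.5 dB.
Ratio = 9 / 1.5 = 6.

6:1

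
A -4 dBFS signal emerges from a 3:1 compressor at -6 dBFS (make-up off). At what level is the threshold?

-7 dBFS

Let T be the threshold. Output overshoot = (input overshoot)/R, so -6 − T = (-4 − T)/3.
3·(-6 − T) = -4 − T → 2·T = -18 − (-4) = -14.
T = -14/2 = -7 dBFS.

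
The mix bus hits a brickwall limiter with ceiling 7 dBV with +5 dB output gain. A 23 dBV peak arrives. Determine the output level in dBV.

12 dBV

The limiter clamps the peak to its 7 dBV ceiling.
Output gain then adds 5 dB: 7 + 5 = 12 dBV.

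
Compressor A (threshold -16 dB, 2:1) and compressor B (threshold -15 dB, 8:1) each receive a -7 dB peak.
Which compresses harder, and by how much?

B, by 2.5 dB

A: 9 dB over, compressed to 4.5 dB over, so 4.5 dB of GR.
B: 8 dB over, compressed to 1 dB over, so 7 dB of GR.
B reduces 2.5 dB more.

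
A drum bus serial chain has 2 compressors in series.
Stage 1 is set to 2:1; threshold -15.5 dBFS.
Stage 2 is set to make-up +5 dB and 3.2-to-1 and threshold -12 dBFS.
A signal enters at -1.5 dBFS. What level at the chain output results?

Stage 1: overshoot 14 dB → 14/2 = 7 dB → -8.5 dBFS.
Stage 2: overshoot 3.5 dB → 3.5/3.2 = 1.09375 dB → -10.90625 dBFS; +5 dB make-up → -5.90625 dBFS.

-5.90625 dBFS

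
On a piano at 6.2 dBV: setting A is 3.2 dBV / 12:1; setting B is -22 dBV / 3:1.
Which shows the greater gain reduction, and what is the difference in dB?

A: overshoot 3 dB → output overshoot 0.25 dB → GR 2.75 dB.
B: overshoot 28.2 dB → output overshoot 9.4 dB → GR 18.8 dB.
Difference: 16.05 dB in favour of B.

B, by 16.05 dB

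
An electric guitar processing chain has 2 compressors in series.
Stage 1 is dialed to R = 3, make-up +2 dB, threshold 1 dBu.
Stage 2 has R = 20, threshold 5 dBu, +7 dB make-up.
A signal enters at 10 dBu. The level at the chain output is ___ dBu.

Stage 1: 10 dBu is 9 dB over 1 dBu; at 3:1 that becomes 3 dB over, giving 4 dBu; +2 dB make-up → 6 dBu.
Stage 2: 1 dB above 5 dBu, reduced 20:1 to 0.05 dB above → 5.05 dBu; +7 dB make-up → 12.05 dBu.

12.05 dBu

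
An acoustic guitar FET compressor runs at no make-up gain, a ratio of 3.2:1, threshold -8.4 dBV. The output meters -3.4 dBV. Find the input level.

7.6 dBV

The compressed level sits -3.4 − (-8.4) = 5 dB over threshold.
Input overshoot = R × output overshoot = 16 dB → input = -8.4 + 16 = 7.6 dBV.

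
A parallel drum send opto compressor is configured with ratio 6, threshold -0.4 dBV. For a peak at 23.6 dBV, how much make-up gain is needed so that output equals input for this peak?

Overshoot 24 dB → 24/6 = 4 dB after compression, so the compressed level is -0.4 + 4 = 3.6 dBV.
Make-up = target − compressed = 23.6 − 3.6 = 20 dB.

20 dB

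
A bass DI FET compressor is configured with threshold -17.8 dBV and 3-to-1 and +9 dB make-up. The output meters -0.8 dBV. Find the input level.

Before make-up, the level was -0.8 − 9 = -9.8 dBV.
That's 8 dB above the -17.8 dBV threshold.
Input overshoot = R × output overshoot = 24 dB → input = -17.8 + 24 = 6.2 dBV.

6.2 dBV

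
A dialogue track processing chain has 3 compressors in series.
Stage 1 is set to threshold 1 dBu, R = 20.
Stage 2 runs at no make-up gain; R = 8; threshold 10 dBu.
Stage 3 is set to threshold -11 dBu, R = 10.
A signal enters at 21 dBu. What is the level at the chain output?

Stage 1: 21 dBu is 20 dB over 1 dBu; at 20:1 that becomes 1 dB over, giving 2 dBu.
Stage 2: 2 dBu is at or below the 10 dBu threshold — no compression; output 2 dBu.
Stage 3: 2 dBu is 13 dB over -11 dBu; at 10:1 that becomes 1.3 dB over, giving -9.7 dBu.

-9.7 dBu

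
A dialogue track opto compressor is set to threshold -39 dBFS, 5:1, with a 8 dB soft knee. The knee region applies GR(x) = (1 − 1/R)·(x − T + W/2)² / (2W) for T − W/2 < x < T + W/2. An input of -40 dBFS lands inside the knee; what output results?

-40.45 dBFS

x − T + W/2 = -40 − (-39) + 4 = 3.
GR = (1 − 1/5) × 3² / 16 = 0.8 × 9 / 16 = 0.45 dB.
Output = -40 − 0.45 = -40.45 dBFS.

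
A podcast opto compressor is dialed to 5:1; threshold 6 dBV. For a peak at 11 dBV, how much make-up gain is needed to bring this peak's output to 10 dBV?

Without make-up, output = threshold + overshoot/5 = 6 + 1 = 7 dBV.
Gap to target: 3 dB.

3 dB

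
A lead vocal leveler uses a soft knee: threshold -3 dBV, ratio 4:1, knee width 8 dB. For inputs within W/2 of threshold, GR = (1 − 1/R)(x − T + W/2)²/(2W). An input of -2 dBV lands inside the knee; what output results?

x − T + W/2 = -2 − (-3) + 4 = 5.
GR = (1 − 1/4) × 5² / 16 = 0.75 × 25 / 16 = 1.171875 dB.
Output = -2 − 1.171875 = -3.171875 dBV.

-3.171875 dBV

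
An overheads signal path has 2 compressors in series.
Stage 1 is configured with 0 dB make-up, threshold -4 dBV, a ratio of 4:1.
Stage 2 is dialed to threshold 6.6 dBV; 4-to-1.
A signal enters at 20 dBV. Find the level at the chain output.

Stage 1: 24 dB above -4 dBV, reduced 4:1 to 6 dB above → 2 dBV.
Stage 2: 2 dBV is at or below the 6.6 dBV threshold — no compression; output 2 dBV.

2 dBV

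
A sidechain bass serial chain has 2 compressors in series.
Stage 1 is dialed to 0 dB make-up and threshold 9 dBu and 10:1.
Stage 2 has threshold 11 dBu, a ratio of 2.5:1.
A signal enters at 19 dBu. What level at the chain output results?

10 dBu

Stage 1: 10 dB above 9 dBu, reduced 10:1 to 1 dB above → 10 dBu.
Stage 2: 10 dBu is at or below the 11 dBu threshold — no compression; output 10 dBu.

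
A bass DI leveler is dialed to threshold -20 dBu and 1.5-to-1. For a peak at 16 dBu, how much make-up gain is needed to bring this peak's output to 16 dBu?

The peak compresses to -20 + 36/1.5 = 4 dBu.
To reach 16 dBu requires 16 − 4 = 12 dB of make-up.

12 dB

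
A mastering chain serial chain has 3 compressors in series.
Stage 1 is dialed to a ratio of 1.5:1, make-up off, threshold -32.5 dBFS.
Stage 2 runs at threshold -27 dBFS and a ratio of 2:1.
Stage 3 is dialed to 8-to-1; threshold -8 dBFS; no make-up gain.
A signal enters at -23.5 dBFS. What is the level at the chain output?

Stage 1: 9 dB above -32.5 dBFS, reduced 1.5:1 to 6 dB above → -26.5 dBFS.
Stage 2: overshoot 0.5 dB → 0.5/2 = 0.25 dB → -26.75 dBFS.
Stage 3: below threshold (-26.75 ≤ -8); passes unchanged; output -26.75 dBFS.

-26.75 dBFS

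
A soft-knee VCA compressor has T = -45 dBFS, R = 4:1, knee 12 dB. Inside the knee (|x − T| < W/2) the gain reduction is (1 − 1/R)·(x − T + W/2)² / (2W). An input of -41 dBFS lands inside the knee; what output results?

x − T + W/2 = -41 − (-45) + 6 = 10.
GR = (1 − 1/4) × 10² / 24 = 0.75 × 100 / 24 = 3.125 dB.
Output = -41 − 3.125 = -44.125 dBFS.

-44.125 dBFS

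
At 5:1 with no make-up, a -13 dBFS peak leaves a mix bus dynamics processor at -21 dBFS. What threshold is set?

Input is 10 dB above T (since output overshoot × R = input overshoot: (-21 − T)·5 = -13 − T gives T = -23 dBFS).
Check: -23 + (-13 − (-23))/5 = -23 + 2 = -21 dBFS. ✓

-23 dBFS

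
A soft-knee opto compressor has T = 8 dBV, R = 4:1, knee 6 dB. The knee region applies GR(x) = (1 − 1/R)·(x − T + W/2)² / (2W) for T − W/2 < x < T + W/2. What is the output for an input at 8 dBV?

x − T + W/2 = 8 − 8 + 3 = 3.
GR = (1 − 1/4) × 3² / 12 = 0.75 × 9 / 12 = 0.5625 dB.
Output = 8 − 0.5625 = 7.4375 dBV.

7.4375 dBV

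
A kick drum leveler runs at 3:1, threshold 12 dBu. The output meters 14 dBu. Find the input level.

18 dBu

Post-compression overshoot = 14 − 12 = 2 dB.
Undo the ratio: input overshoot = 2 × 3 = 6 dB, giving input = 18 dBu.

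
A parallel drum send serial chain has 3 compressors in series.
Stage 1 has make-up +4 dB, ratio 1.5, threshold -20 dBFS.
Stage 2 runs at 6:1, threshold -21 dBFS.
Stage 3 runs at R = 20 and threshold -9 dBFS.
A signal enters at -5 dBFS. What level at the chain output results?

-18.5 dBFS

Stage 1: overshoot 15 dB → 15/1.5 = 10 dB → -10 dBFS; +4 dB make-up → -6 dBFS.
Stage 2: -6 dBFS is 15 dB over -21 dBFS; at 6:1 that becomes 2.5 dB over, giving -18.5 dBFS.
Stage 3: -18.5 dBFS ≤ -9 dBFS, so stage 3 doesn't engage; output -18.5 dBFS.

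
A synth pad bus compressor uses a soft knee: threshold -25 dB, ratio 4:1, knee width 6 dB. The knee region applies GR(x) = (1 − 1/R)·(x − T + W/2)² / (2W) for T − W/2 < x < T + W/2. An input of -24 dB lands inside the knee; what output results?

-25 dB

x − T + W/2 = -24 − (-25) + 3 = 4.
GR = (1 − 1/4) × 4² / 12 = 0.75 × 16 / 12 = 1 dB.
Output = -24 − 1 = -25 dB.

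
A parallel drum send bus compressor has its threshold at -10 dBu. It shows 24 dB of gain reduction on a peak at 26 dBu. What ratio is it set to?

3:1

Input overshoot = 26 − (-10) = 36 dB.
Output overshoot = 36 − 24 = 12 dB.
Ratio = input overshoot / output overshoot = 36 / 12 = 3.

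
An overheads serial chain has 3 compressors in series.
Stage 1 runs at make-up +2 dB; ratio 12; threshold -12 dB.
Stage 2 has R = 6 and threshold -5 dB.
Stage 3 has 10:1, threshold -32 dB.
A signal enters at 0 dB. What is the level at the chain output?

-29.7 dB

Stage 1: overshoot 12 dB → 12/12 = 1 dB → -11 dB; +2 dB make-up → -9 dB.
Stage 2: -9 dB is at or below the -5 dB threshold — no compression; output -9 dB.
Stage 3: -9 dB is 23 dB over -32 dB; at 10:1 that becomes 2.3 dB over, giving -29.7 dB.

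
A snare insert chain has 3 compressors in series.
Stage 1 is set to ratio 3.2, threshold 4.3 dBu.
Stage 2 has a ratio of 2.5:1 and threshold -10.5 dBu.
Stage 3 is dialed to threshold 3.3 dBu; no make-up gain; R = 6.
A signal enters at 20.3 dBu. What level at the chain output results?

-2.58 dBu

Stage 1: 16 dB above 4.3 dBu, reduced 3.2:1 to 5 dB above → 9.3 dBu.
Stage 2: overshoot 19.8 dB → 19.8/2.5 = 7.92 dB → -2.58 dBu.
Stage 3: -2.58 dBu is at or below the 3.3 dBu threshold — no compression; output -2.58 dBu.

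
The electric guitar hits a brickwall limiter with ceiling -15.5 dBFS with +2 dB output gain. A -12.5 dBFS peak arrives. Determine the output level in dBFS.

The limiter clamps the peak to its -15.5 dBFS ceiling.
Output gain then adds 2 dB: -15.5 + 2 = -13.5 dBFS.

-13.5 dBFS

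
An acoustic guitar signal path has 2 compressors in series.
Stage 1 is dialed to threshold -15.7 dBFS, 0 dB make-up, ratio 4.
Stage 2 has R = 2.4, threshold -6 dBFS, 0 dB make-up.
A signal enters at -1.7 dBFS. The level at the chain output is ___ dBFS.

-12.2 dBFS

Stage 1: 14 dB above -15.7 dBFS, reduced 4:1 to 3.5 dB above → -12.2 dBFS.
Stage 2: -12.2 dBFS is at or below the -6 dBFS threshold — no compression; output -12.2 dBFS.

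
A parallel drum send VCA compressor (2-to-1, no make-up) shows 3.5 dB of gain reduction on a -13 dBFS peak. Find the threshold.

Input is 7 dB above T (since output overshoot × R = input overshoot: (-16.5 − T)·2 = -13 − T gives T = -20 dBFS).
Check: -20 + (-13 − (-20))/2 = -20 + 3.5 = -16.5 dBFS. ✓

-20 dBFS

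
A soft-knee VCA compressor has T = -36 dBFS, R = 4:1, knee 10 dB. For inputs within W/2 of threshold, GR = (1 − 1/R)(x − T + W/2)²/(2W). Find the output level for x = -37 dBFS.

x − T + W/2 = -37 − (-36) + 5 = 4.
GR = (1 − 1/4) × 4² / 20 = 0.75 × 16 / 20 = 0.6 dB.
Output = -37 − 0.6 = -37.6 dBFS.

-37.6 dBFS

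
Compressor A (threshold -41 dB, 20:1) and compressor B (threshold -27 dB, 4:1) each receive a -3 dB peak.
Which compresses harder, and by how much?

A: GR = 38 − 38/20 = 36.1 dB.
B: GR = 24 − 24/4 = 18 dB.
A reduces 18.1 dB more.

A, by 18.1 dB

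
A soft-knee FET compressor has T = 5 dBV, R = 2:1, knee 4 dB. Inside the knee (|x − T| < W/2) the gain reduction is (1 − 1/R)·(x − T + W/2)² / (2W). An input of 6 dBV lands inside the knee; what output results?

x − T + W/2 = 6 − 5 + 2 = 3.
GR = (1 − 1/2) × 3² / 8 = 0.5 × 9 / 8 = 0.5625 dB.
Output = 6 − 0.5625 = 5.4375 dBV.

5.4375 dBV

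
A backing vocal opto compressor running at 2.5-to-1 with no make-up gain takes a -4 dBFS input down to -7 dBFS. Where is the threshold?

Gain reduction = -4 − (-7) = 3 dB; output overshoot = GR / (R − 1) = 3 / 1.5 = 2 dB.
Threshold = output − output overshoot = -7 − 2 = -9 dBFS.

-9 dBFS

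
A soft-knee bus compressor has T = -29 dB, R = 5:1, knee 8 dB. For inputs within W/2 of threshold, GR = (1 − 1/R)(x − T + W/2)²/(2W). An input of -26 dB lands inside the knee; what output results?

x − T + W/2 = -26 − (-29) + 4 = 7.
GR = (1 − 1/5) × 7² / 16 = 0.8 × 49 / 16 = 2.45 dB.
Output = -26 − 2.45 = -28.45 dB.

-28.45 dB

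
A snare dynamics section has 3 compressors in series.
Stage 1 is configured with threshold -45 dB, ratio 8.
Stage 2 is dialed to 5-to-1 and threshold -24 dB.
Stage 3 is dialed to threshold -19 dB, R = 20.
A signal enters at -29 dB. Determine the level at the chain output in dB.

-43 dB

Stage 1: 16 dB above -45 dB, reduced 8:1 to 2 dB above → -43 dB.
Stage 2: -43 dB is at or below the -24 dB threshold — no compression; output -43 dB.
Stage 3: -43 dB is at or below the -19 dB threshold — no compression; output -43 dB.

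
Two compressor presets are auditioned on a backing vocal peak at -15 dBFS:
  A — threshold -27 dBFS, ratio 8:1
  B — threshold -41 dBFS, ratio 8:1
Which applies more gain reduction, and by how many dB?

A: GR = 12 − 12/8 = 10.5 dB.
B: GR = 26 − 26/8 = 22.75 dB.
B applies 12.25 dB more gain reduction.

B, by 12.25 dB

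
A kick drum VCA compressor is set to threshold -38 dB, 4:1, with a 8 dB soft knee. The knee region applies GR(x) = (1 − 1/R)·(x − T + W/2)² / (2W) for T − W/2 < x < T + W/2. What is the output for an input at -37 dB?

-38.171875 dB

x − T + W/2 = -37 − (-38) + 4 = 5.
GR = (1 − 1/4) × 5² / 16 = 0.75 × 25 / 16 = 1.171875 dB.
Output = -37 − 1.171875 = -38.171875 dB.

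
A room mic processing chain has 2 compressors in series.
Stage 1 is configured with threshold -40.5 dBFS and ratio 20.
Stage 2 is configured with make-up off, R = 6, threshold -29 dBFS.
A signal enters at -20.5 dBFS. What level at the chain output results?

Stage 1: overshoot 20 dB → 20/20 = 1 dB → -39.5 dBFS.
Stage 2: -39.5 dBFS is at or below the -29 dBFS threshold — no compression; output -39.5 dBFS.

-39.5 dBFS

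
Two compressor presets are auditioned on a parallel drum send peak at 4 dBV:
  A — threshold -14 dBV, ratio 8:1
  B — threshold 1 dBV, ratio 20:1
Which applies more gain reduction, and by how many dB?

A: 18 dB over, compressed to 2.25 dB over, so 15.75 dB of GR.
B: 3 dB over, compressed to 0.15 dB over, so 2.85 dB of GR.
A reduces 12.9 dB more.

A, by 12.9 dB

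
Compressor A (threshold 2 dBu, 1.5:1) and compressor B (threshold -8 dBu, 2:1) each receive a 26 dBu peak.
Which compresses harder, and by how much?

B, by 9 dB

A: 24 dB over, compressed to 16 dB over, so 8 dB of GR.
B: 34 dB over, compressed to 17 dB over, so 17 dB of GR.
Difference: 9 dB in favour of B.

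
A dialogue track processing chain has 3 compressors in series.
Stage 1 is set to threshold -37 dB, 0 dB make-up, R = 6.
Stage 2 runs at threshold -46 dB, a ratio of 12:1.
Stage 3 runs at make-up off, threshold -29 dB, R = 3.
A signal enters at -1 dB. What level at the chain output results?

-44.75 dB

Stage 1: 36 dB above -37 dB, reduced 6:1 to 6 dB above → -31 dB.
Stage 2: -31 dB is 15 dB over -46 dB; at 12:1 that becomes 1.25 dB over, giving -44.75 dB.
Stage 3: below threshold (-44.75 ≤ -29); passes unchanged; output -44.75 dB.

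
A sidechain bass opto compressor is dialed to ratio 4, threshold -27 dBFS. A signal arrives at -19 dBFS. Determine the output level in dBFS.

Overshoot: -19 − (-27) = 8 dB.
The 8 dB excess becomes 2 dB after 4:1 reduction.
Output = -27 + 2 = -25 dBFS.

-25 dBFS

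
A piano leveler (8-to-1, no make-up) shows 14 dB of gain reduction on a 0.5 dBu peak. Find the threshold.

Gain reduction = 0.5 − (-13.5) = 14 dB; output overshoot = GR / (R − 1) = 14 / 7 = 2 dB.
Threshold = output − output overshoot = -13.5 − 2 = -15.5 dBu.

-15.5 dBu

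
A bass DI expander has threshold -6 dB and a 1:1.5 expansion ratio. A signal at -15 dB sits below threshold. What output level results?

-19.5 dB

The input is 9 dB below the -6 dB threshold.
A 1:1.5 expander multiplies undershoot by 1.5: 9 × 1.5 = 13.5 dB below threshold.
Output = -6 − 13.5 = -19.5 dB.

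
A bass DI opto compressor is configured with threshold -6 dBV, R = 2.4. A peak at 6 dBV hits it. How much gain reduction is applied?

Overshoot = 6 − (-6) = 12 dB.
A 2.4:1 ratio leaves 5 dB of that excess.
Gain reduction = 12 − 5 = 7 dB.

7 dB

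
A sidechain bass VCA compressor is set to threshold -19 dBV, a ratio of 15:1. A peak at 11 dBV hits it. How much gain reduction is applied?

Overshoot = 11 − (-19) = 30 dB.
After 15:1 compression the overshoot becomes 30/15 = 2 dB.
Gain reduction = 30 − 2 = 28 dB.

28 dB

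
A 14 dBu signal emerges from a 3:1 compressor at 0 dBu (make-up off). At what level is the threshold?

-7 dBu

Input is 21 dB above T (since output overshoot × R = input overshoot: (0 − T)·3 = 14 − T gives T = -7 dBu).
Check: -7 + (14 − (-7))/3 = -7 + 7 = 0 dBu. ✓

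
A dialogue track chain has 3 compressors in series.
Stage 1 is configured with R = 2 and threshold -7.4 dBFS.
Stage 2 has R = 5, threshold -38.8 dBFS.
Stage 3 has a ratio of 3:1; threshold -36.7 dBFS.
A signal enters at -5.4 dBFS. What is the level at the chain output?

-35.24 dBFS

Stage 1: -5.4 dBFS is 2 dB over -7.4 dBFS; at 2:1 that becomes 1 dB over, giving -6.4 dBFS.
Stage 2: overshoot 32.4 dB → 32.4/5 = 6.48 dB → -32.32 dBFS.
Stage 3: -32.32 dBFS is 4.38 dB over -36.7 dBFS; at 3:1 that becomes 1.46 dB over, giving -35.24 dBFS.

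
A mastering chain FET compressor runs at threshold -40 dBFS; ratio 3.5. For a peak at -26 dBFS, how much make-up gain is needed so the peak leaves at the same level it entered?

10 dB

Without make-up, output = threshold + overshoot/3.5 = -40 + 4 = -36 dBFS.
Gap to target: 10 dB.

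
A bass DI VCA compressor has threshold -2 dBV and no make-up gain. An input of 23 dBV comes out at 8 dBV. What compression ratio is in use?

2.5:1

Input overshoot = 23 − (-2) = 25 dB; output overshoot = 8 − (-2) = 10 dB.
Ratio = 25 / 10 = 2.5.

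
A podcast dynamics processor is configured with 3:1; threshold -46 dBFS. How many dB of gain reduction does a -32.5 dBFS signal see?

-32.5 dBFS exceeds the threshold by 13.5 dB.
After 3:1 compression the overshoot becomes 13.5/3 = 4.5 dB.
So the signal is attenuated by 13.5 − 4.5 = 9 dB.

9 dB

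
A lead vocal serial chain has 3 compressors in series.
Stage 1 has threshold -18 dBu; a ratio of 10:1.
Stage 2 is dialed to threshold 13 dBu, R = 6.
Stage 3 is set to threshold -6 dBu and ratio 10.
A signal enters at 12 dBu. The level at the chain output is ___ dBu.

-15 dBu

Stage 1: 12 dBu is 30 dB over -18 dBu; at 10:1 that becomes 3 dB over, giving -15 dBu.
Stage 2: -15 dBu ≤ 13 dBu, so stage 2 doesn't engage; output -15 dBu.
Stage 3: -15 dBu ≤ -6 dBu, so stage 3 doesn't engage; output -15 dBu.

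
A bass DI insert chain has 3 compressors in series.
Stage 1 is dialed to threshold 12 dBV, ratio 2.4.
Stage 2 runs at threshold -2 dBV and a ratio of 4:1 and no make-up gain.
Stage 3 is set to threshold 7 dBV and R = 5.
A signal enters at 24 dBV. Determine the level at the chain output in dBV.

2.75 dBV

Stage 1: 24 dBV is 12 dB over 12 dBV; at 2.4:1 that becomes 5 dB over, giving 17 dBV.
Stage 2: overshoot 19 dB → 19/4 = 4.75 dB → 2.75 dBV.
Stage 3: below threshold (2.75 ≤ 7); passes unchanged; output 2.75 dBV.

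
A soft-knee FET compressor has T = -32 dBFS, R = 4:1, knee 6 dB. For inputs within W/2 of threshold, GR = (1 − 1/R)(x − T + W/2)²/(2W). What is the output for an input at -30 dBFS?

-31.5625 dBFS

x − T + W/2 = -30 − (-32) + 3 = 5.
GR = (1 − 1/4) × 5² / 12 = 0.75 × 25 / 12 = 1.5625 dB.
Output = -30 − 1.5625 = -31.5625 dBFS.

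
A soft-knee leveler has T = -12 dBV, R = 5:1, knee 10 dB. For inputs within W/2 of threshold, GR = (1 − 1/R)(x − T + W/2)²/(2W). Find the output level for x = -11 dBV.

-12.44 dBV

x − T + W/2 = -11 − (-12) + 5 = 6.
GR = (1 − 1/5) × 6² / 20 = 0.8 × 36 / 20 = 1.44 dB.
Output = -11 − 1.44 = -12.44 dBV.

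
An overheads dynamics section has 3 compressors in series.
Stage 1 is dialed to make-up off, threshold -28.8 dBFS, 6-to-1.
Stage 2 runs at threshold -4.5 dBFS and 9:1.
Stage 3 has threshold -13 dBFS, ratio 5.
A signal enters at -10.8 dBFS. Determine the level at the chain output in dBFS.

-25.8 dBFS

Stage 1: 18 dB above -28.8 dBFS, reduced 6:1 to 3 dB above → -25.8 dBFS.
Stage 2: -25.8 dBFS ≤ -4.5 dBFS, so stage 2 doesn't engage; output -25.8 dBFS.
Stage 3: -25.8 dBFS is at or below the -13 dBFS threshold — no compression; output -25.8 dBFS.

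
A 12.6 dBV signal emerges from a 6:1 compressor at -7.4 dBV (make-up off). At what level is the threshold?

Let T be the threshold. Output overshoot = (input overshoot)/R, so -7.4 − T = (12.6 − T)/6.
6·(-7.4 − T) = 12.6 − T → 5·T = -44.4 − 12.6 = -57.
T = -57/5 = -11.4 dBV.

-11.4 dBV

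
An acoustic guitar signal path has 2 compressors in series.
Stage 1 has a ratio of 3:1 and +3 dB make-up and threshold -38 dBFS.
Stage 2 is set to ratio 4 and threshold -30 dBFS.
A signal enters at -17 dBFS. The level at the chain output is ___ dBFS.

-29.5 dBFS

Stage 1: -17 dBFS is 21 dB over -38 dBFS; at 3:1 that becomes 7 dB over, giving -31 dBFS; +3 dB make-up → -28 dBFS.
Stage 2: overshoot 2 dB → 2/4 = 0.5 dB → -29.5 dBFS.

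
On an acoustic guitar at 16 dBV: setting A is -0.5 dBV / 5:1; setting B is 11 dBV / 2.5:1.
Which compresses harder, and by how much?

A, by 10.2 dB

A: 16.5 dB over, compressed to 3.3 dB over, so 13.2 dB of GR.
B: 5 dB over, compressed to 2 dB over, so 3 dB of GR.
Difference: 10.2 dB in favour of A.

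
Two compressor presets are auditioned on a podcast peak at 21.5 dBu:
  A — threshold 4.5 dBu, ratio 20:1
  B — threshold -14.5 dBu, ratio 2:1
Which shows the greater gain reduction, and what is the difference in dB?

B, by 1.85 dB

A: overshoot 17 dB → output overshoot 0.85 dB → GR 16.15 dB.
B: overshoot 36 dB → output overshoot 18 dB → GR 18 dB.
B applies 1.85 dB more gain reduction.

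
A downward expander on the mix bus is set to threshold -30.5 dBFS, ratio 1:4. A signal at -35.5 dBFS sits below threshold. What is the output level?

-50.5 dBFS

The input is 5 dB below the -30.5 dBFS threshold.
A 1:4 expander multiplies undershoot by 4: 5 × 4 = 20 dB below threshold.
Output = -30.5 − 20 = -50.5 dBFS.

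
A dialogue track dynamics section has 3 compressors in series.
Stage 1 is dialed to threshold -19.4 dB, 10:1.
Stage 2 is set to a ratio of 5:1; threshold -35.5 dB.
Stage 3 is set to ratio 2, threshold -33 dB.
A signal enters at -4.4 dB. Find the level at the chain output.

-32.49 dB

Stage 1: overshoot 15 dB → 15/10 = 1.5 dB → -17.9 dB.
Stage 2: -17.9 dB is 17.6 dB over -35.5 dB; at 5:1 that becomes 3.52 dB over, giving -31.98 dB.
Stage 3: overshoot 1.02 dB → 1.02/2 = 0.51 dB → -32.49 dB.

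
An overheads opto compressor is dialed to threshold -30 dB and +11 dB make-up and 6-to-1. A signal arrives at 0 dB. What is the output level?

-14 dB

The input is 30 dB above the -30 dB threshold.
At 6:1 the overshoot is divided by 6, leaving 5 dB above threshold.
That puts the output at -25 dB; make-up adds 11 dB, giving -14 dB.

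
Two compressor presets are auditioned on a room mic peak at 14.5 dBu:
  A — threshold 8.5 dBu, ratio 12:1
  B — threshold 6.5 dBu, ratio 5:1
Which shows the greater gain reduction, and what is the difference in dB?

A: overshoot 6 dB → output overshoot 0.5 dB → GR 5.5 dB.
B: overshoot 8 dB → output overshoot 1.6 dB → GR 6.4 dB.
Difference: 0.9 dB in favour of B.

B, by 0.9 dB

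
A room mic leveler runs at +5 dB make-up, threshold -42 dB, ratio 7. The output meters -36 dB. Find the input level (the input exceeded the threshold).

-35 dB

Remove make-up: -36 − 5 = -41 dB.
Post-compression overshoot = -41 − (-42) = 1 dB.
Undo the ratio: input overshoot = 1 × 7 = 7 dB, giving input = -35 dB.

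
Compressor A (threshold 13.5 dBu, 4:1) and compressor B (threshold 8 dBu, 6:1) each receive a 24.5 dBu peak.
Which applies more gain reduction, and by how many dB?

B, by 5.5 dB

A: overshoot 11 dB → output overshoot 2.75 dB → GR 8.25 dB.
B: overshoot 16.5 dB → output overshoot 2.75 dB → GR 13.75 dB.
B applies 5.5 dB more gain reduction.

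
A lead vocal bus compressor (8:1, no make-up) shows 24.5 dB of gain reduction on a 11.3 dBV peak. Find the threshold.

-16.7 dBV

Gain reduction = 11.3 − (-13.2) = 24.5 dB; output overshoot = GR / (R − 1) = 24.5 / 7 = 3.5 dB.
Threshold = output − output overshoot = -13.2 − 3.5 = -16.7 dBV.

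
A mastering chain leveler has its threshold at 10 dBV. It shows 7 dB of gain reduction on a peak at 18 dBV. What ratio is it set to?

Input overshoot = 18 − 10 = 8 dB.
Output overshoot = 8 − 7 = 1 dB.
Ratio = input overshoot / output overshoot = 8 / 1 = 8.

8:1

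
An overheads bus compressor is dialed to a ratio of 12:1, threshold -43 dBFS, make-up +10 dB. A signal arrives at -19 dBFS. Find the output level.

Overshoot: -19 − (-43) = 24 dB.
12:1 compression reduces that to 24/12 = 2 dB over.
So the level is -43 + 2 = -41 dBFS; make-up adds 10 dB, giving -31 dBFS.

-31 dBFS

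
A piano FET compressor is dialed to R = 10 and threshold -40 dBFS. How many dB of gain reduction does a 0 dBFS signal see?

36 dB

0 dBFS exceeds the threshold by 40 dB.
At 10:1, output sits 40/10 = 4 dB above threshold.
So the signal is attenuated by 40 − 4 = 36 dB.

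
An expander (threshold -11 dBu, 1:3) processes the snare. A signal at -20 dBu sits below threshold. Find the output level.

The input is 9 dB below the -11 dBu threshold.
A 1:3 expander multiplies undershoot by 3: 9 × 3 = 27 dB below threshold.
Output = -11 − 27 = -38 dBu.

-38 dBu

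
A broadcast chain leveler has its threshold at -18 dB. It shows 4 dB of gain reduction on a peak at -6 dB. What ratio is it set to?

1.5:1

Input overshoot = -6 − (-18) = 12 dB.
Output overshoot = 12 − 4 = 8 dB.
Ratio = input overshoot / output overshoot = 12 / 8 = 1.5.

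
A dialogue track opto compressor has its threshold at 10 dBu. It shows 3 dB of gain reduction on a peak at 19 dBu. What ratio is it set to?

Input overshoot = 19 − 10 = 9 dB.
Output overshoot = 9 − 3 = 6 dB.
Ratio = input overshoot / output overshoot = 9 / 6 = 1.5.

1.5:1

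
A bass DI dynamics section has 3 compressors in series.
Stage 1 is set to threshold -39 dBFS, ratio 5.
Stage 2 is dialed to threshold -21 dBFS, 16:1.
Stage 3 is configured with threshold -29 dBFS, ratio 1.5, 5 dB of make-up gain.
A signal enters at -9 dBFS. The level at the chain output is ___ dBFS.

Stage 1: overshoot 30 dB → 30/5 = 6 dB → -33 dBFS.
Stage 2: -33 dBFS ≤ -21 dBFS, so stage 2 doesn't engage; output -33 dBFS.
Stage 3: -33 dBFS is at or below the -29 dBFS threshold — no compression; make-up brings it to -28 dBFS.

-28 dBFS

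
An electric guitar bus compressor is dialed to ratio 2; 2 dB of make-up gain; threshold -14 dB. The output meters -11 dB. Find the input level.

-12 dB

Stripping the +2 dB make-up gives -13 dB at the gain stage.
The compressed level sits -13 − (-14) = 1 dB over threshold.
Input overshoot = R × output overshoot = 2 dB → input = -14 + 2 = -12 dB.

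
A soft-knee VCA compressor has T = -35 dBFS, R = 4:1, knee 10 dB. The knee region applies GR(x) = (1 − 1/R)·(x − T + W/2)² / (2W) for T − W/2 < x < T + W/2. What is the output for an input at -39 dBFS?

x − T + W/2 = -39 − (-35) + 5 = 1.
GR = (1 − 1/4) × 1² / 20 = 0.75 × 1 / 20 = 0.0375 dB.
Output = -39 − 0.0375 = -39.0375 dBFS.

-39.0375 dBFS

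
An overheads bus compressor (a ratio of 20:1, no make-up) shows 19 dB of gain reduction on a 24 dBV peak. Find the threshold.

4 dBV

Input is 20 dB above T (since output overshoot × R = input overshoot: (5 − T)·20 = 24 − T gives T = 4 dBV).
Check: 4 + (24 − 4)/20 = 4 + 1 = 5 dBV. ✓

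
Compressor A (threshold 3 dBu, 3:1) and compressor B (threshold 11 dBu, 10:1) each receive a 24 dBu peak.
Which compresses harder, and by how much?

A, by 2.3 dB

A: 21 dB over, compressed to 7 dB over, so 14 dB of GR.
B: 13 dB over, compressed to 1.3 dB over, so 11.7 dB of GR.
A reduces 2.3 dB more.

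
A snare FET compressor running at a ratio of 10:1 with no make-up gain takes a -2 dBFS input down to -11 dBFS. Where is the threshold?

Gain reduction = -2 − (-11) = 9 dB; output overshoot = GR / (R − 1) = 9 / 9 = 1 dB.
Threshold = output − output overshoot = -11 − 1 = -12 dBFS.

-12 dBFS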